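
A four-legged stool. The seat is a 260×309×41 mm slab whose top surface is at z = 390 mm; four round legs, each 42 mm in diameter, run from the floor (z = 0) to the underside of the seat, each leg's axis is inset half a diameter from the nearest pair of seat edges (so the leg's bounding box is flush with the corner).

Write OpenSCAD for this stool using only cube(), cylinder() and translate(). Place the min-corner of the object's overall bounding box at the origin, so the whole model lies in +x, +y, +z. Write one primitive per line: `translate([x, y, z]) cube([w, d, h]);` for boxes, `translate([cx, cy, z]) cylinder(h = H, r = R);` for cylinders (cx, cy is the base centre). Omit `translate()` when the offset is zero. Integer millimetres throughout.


// leg_h = 390 - 41 = 349
translate([0, 0, 349]) cube([260, 309, 41]);
translate([21, 21, 0]) cylinder(h = 349, r = 21);
translate([239, 21, 0]) cylinder(h = 349, r = 21);
translate([21, 288, 0]) cylinder(h = 349, r = 21);
translate([239, 288, 0]) cylinder(h = 349, r = 21);


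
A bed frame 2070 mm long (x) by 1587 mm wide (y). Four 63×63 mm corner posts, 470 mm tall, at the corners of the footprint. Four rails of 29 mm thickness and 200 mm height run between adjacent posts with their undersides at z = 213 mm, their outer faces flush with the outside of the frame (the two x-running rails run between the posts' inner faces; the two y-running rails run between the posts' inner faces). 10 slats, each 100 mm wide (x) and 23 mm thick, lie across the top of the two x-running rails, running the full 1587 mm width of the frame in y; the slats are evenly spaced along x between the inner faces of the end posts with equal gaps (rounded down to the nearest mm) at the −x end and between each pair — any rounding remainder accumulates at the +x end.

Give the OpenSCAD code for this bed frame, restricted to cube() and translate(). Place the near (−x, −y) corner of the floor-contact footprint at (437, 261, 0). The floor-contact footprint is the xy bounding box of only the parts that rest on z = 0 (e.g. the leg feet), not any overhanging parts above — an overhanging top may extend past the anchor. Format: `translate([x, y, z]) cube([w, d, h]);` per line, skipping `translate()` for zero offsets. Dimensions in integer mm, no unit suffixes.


translate([437, 261, 0]) cube([63, 63, 470]);
translate([437, 1785, 0]) cube([63, 63, 470]);
translate([2444, 261, 0]) cube([63, 63, 470]);
translate([2444, 1785, 0]) cube([63, 63, 470]);
translate([500, 261, 213]) cube([1944, 29, 200]);
translate([500, 1819, 213]) cube([1944, 29, 200]);
translate([437, 324, 213]) cube([29, 1461, 200]);
translate([2478, 324, 213]) cube([29, 1461, 200]);
translate([585, 261, 413]) cube([100, 1587, 23]);
translate([770, 261, 413]) cube([100, 1587, 23]);
translate([955, 261, 413]) cube([100, 1587, 23]);
translate([1140, 261, 413]) cube([100, 1587, 23]);
translate([1325, 261, 413]) cube([100, 1587, 23]);
translate([1510, 261, 413]) cube([100, 1587, 23]);
translate([1695, 261, 413]) cube([100, 1587, 23]);
translate([1880, 261, 413]) cube([100, 1587, 23]);
translate([2065, 261, 413]) cube([100, 1587, 23]);
translate([2250, 261, 413]) cube([100, 1587, 23]);


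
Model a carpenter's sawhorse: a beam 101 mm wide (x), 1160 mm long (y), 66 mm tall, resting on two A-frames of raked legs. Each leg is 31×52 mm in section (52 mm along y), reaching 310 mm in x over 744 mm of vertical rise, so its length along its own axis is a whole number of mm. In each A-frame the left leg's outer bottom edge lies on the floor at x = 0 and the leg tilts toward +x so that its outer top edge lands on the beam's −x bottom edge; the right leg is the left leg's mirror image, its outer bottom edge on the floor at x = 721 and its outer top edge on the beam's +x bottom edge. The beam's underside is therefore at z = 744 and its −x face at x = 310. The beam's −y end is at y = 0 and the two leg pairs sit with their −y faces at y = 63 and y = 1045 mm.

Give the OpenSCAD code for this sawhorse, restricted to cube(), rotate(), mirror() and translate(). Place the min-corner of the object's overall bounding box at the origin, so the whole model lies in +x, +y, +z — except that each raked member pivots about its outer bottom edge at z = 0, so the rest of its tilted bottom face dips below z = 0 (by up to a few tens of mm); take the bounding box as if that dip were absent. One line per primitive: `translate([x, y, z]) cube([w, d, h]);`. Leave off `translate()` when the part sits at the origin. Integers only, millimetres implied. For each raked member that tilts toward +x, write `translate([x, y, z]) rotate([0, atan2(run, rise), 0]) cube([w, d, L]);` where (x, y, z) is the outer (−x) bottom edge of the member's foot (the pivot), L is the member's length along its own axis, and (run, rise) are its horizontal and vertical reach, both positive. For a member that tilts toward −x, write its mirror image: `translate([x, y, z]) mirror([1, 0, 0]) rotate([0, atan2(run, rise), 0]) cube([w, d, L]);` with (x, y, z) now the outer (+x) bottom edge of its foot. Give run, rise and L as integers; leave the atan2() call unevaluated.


translate([310, 0, 744]) cube([101, 1160, 66]);
translate([0, 63, 0]) rotate([0, atan2(310, 744), 0]) cube([31, 52, 806]);
translate([721, 63, 0]) mirror([1, 0, 0]) rotate([0, atan2(310, 744), 0]) cube([31, 52, 806]);
translate([0, 1045, 0]) rotate([0, atan2(310, 744), 0]) cube([31, 52, 806]);
translate([721, 1045, 0]) mirror([1, 0, 0]) rotate([0, atan2(310, 744), 0]) cube([31, 52, 806]);


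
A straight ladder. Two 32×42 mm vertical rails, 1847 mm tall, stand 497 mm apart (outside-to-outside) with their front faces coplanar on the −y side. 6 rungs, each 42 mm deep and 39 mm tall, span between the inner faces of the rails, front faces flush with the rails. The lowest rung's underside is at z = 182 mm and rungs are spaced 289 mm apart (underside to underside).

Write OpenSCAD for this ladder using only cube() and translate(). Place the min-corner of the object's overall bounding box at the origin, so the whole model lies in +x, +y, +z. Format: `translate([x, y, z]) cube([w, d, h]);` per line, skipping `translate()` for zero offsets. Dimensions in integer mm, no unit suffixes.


cube([32, 42, 1847]);
translate([465, 0, 0]) cube([32, 42, 1847]);
translate([32, 0, 182]) cube([433, 42, 39]);
translate([32, 0, 471]) cube([433, 42, 39]);
translate([32, 0, 760]) cube([433, 42, 39]);
translate([32, 0, 1049]) cube([433, 42, 39]);
translate([32, 0, 1338]) cube([433, 42, 39]);
translate([32, 0, 1627]) cube([433, 42, 39]);


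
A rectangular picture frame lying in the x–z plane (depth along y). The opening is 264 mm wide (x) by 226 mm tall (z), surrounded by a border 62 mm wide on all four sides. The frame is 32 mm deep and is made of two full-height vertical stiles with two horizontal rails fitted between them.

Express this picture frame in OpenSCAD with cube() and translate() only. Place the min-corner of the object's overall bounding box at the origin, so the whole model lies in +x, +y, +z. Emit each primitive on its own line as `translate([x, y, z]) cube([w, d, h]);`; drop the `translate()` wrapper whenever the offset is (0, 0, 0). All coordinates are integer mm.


cube([62, 32, 350]);
translate([326, 0, 0]) cube([62, 32, 350]);
translate([62, 0, 0]) cube([264, 32, 62]);
translate([62, 0, 288]) cube([264, 32, 62]);


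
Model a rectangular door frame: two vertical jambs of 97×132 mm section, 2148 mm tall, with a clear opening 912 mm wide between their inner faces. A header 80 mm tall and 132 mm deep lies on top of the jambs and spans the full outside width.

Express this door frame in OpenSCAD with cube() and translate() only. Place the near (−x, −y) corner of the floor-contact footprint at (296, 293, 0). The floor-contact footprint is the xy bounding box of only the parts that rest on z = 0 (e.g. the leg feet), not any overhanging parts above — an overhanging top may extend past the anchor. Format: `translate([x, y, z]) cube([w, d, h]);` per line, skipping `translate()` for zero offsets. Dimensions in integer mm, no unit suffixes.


translate([296, 293, 0]) cube([97, 132, 2148]);
translate([1305, 293, 0]) cube([97, 132, 2148]);
translate([296, 293, 2148]) cube([1106, 132, 80]);


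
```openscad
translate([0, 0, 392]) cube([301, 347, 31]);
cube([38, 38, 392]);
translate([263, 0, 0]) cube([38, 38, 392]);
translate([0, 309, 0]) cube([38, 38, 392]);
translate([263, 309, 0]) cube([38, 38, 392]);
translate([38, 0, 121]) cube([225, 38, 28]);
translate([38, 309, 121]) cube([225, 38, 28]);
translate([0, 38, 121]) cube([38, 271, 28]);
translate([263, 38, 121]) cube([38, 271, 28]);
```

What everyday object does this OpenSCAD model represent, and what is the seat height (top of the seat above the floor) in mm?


A stool. The seat height is 423 mm.

A 301×347×31 slab at z = 392 on four corner posts — a stool. The seat top is 392 + 31 = 423 mm.


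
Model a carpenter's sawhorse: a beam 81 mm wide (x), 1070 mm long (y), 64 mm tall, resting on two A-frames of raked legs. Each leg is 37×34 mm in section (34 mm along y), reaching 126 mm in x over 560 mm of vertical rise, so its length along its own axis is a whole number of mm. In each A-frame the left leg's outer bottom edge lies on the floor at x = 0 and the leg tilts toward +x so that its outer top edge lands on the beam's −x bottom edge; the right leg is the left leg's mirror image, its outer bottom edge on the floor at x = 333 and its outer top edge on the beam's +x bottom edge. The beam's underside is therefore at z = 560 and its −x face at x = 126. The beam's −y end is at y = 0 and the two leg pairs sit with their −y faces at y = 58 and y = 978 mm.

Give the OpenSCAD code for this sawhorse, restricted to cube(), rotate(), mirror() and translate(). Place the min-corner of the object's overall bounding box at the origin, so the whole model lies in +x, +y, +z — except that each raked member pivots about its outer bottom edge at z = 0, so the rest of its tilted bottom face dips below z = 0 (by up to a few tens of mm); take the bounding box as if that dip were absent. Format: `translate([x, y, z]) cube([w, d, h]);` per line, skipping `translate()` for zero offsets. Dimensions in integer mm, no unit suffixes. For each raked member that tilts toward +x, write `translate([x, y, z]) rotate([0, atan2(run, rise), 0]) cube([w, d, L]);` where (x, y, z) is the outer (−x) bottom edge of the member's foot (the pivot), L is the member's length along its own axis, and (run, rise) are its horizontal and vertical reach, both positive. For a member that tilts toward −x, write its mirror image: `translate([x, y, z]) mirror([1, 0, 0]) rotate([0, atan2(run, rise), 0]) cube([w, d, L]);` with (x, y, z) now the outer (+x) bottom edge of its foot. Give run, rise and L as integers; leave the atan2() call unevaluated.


// leg length = √(126² + 560²) = 574
// right-leg outer foot x = 2·126 + 81 = 333
// beam min-corner = (126, 0, 560)
translate([126, 0, 560]) cube([81, 1070, 64]);
translate([0, 58, 0]) rotate([0, atan2(126, 560), 0]) cube([37, 34, 574]);
translate([333, 58, 0]) mirror([1, 0, 0]) rotate([0, atan2(126, 560), 0]) cube([37, 34, 574]);
translate([0, 978, 0]) rotate([0, atan2(126, 560), 0]) cube([37, 34, 574]);
translate([333, 978, 0]) mirror([1, 0, 0]) rotate([0, atan2(126, 560), 0]) cube([37, 34, 574]);


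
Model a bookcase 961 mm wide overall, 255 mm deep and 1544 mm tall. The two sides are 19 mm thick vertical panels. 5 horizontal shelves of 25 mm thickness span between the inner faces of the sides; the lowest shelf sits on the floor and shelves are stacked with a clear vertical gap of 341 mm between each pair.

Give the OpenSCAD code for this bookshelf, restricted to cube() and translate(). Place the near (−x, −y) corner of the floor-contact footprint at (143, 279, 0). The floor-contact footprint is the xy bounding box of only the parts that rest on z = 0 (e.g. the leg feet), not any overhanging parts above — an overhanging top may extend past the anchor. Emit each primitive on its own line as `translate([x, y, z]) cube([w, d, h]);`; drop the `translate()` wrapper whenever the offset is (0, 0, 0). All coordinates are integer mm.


translate([143, 279, 0]) cube([19, 255, 1544]);
translate([1085, 279, 0]) cube([19, 255, 1544]);
translate([162, 279, 0]) cube([923, 255, 25]);
translate([162, 279, 366]) cube([923, 255, 25]);
translate([162, 279, 732]) cube([923, 255, 25]);
translate([162, 279, 1098]) cube([923, 255, 25]);
translate([162, 279, 1464]) cube([923, 255, 25]);


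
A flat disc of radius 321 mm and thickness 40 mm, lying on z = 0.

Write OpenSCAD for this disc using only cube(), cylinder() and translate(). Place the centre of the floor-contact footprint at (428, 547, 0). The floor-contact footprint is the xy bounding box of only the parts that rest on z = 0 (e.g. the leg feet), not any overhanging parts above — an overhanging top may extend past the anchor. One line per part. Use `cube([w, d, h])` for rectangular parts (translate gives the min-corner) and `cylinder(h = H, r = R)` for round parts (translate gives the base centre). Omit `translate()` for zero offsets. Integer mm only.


translate([428, 547, 0]) cylinder(h = 40, r = 321);


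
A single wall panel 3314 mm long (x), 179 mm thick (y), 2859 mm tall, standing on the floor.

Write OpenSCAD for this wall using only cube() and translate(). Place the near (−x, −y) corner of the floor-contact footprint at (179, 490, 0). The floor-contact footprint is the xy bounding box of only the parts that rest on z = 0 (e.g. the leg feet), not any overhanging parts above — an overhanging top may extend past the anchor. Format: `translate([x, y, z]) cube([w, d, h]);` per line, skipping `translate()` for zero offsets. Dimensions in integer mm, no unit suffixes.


translate([179, 490, 0]) cube([3314, 179, 2859]);


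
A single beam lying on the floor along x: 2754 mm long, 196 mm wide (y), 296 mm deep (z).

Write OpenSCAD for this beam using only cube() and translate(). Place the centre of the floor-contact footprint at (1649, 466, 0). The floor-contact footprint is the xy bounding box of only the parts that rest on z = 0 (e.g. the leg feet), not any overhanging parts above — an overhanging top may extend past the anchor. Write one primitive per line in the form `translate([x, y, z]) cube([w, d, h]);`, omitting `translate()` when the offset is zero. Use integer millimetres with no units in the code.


translate([272, 368, 0]) cube([2754, 196, 296]);


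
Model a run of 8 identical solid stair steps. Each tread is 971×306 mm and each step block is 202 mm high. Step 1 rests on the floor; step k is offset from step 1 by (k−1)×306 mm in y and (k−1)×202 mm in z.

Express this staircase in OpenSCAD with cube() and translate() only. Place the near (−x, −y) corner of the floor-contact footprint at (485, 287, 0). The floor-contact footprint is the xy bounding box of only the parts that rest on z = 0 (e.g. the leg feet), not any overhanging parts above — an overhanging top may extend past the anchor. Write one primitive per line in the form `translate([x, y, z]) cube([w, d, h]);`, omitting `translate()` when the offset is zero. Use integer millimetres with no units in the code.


translate([485, 287, 0]) cube([971, 306, 202]);
translate([485, 593, 202]) cube([971, 306, 202]);
translate([485, 899, 404]) cube([971, 306, 202]);
translate([485, 1205, 606]) cube([971, 306, 202]);
translate([485, 1511, 808]) cube([971, 306, 202]);
translate([485, 1817, 1010]) cube([971, 306, 202]);
translate([485, 2123, 1212]) cube([971, 306, 202]);
translate([485, 2429, 1414]) cube([971, 306, 202]);


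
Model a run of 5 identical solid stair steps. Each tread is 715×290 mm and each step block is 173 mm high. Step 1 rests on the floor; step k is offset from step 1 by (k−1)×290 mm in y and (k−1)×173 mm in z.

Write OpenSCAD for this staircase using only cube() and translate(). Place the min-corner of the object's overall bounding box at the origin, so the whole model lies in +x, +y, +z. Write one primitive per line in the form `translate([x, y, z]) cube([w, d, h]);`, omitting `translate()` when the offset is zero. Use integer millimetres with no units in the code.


cube([715, 290, 173]);
translate([0, 290, 173]) cube([715, 290, 173]);
translate([0, 580, 346]) cube([715, 290, 173]);
translate([0, 870, 519]) cube([715, 290, 173]);
translate([0, 1160, 692]) cube([715, 290, 173]);


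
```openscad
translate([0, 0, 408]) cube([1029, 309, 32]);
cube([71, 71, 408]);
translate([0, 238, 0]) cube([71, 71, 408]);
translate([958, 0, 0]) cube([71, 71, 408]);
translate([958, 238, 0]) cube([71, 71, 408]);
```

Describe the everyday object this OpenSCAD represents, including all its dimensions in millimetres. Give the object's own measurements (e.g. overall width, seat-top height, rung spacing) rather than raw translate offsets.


A bench: a 1029×309 mm seat slab, 32 mm thick, top at z = 440 mm, on four 71×71 mm square legs flush with the seat corners and standing on z = 0.


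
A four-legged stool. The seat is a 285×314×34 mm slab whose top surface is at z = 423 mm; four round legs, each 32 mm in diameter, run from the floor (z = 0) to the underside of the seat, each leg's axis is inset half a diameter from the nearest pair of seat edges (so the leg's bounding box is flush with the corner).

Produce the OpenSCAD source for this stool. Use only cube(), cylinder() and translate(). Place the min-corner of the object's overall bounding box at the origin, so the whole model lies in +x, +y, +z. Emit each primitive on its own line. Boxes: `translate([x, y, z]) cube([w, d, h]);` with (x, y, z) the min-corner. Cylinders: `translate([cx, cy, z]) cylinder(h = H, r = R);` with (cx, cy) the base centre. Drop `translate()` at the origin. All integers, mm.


translate([0, 0, 389]) cube([285, 314, 34]);
translate([16, 16, 0]) cylinder(h = 389, r = 16);
translate([269, 16, 0]) cylinder(h = 389, r = 16);
translate([16, 298, 0]) cylinder(h = 389, r = 16);
translate([269, 298, 0]) cylinder(h = 389, r = 16);


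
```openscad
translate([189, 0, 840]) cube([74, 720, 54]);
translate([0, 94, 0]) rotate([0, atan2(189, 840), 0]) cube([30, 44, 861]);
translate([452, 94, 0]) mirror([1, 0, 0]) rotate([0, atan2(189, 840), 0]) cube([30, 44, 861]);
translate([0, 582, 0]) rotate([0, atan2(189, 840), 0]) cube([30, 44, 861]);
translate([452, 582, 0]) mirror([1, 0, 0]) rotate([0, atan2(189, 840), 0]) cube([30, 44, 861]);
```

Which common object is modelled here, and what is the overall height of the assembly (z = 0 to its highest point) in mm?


A sawhorse. The overall height is 894 mm.

A beam across two mirrored pairs of raked legs — a sawhorse. The beam's underside is at z = 840 (matching the legs' vertical rise in atan2(189, 840)) and the beam is 54 mm tall, so its top is at 840 + 54 = 894 mm. The raked legs top out at the beam's underside, so that is the highest point.


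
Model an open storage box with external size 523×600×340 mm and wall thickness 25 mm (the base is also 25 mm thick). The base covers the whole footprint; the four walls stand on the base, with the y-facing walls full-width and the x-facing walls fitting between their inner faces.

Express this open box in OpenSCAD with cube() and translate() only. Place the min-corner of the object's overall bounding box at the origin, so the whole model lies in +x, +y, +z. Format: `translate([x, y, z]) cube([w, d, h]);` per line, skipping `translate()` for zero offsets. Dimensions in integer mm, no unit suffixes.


cube([523, 600, 25]);
translate([0, 0, 25]) cube([523, 25, 315]);
translate([0, 575, 25]) cube([523, 25, 315]);
translate([0, 25, 25]) cube([25, 550, 315]);
translate([498, 25, 25]) cube([25, 550, 315]);


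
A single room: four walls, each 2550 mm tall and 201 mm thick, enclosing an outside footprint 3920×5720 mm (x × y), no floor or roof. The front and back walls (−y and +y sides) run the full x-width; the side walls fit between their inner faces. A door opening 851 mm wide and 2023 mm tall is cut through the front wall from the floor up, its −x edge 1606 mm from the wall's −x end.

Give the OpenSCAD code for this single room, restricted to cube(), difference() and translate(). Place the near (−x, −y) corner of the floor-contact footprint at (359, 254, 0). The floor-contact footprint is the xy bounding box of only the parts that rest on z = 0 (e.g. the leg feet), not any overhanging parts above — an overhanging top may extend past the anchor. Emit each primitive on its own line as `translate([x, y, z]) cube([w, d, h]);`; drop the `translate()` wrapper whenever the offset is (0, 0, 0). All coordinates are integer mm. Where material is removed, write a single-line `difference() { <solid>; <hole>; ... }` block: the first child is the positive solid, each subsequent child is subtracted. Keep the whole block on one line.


difference() { translate([359, 254, 0]) cube([3920, 201, 2550]); translate([1965, 254, 0]) cube([851, 201, 2023]); }
translate([359, 5773, 0]) cube([3920, 201, 2550]);
translate([359, 455, 0]) cube([201, 5318, 2550]);
translate([4078, 455, 0]) cube([201, 5318, 2550]);


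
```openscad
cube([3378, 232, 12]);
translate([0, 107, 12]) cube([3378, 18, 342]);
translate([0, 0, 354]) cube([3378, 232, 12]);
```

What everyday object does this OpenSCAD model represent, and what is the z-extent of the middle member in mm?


An I-beam. The web height is 342 mm.

Two wide flanges with a thin centred web — an I-beam. Overall 366 mm minus two 12 mm flanges gives a web of 366 − 2·12 = 342 mm.


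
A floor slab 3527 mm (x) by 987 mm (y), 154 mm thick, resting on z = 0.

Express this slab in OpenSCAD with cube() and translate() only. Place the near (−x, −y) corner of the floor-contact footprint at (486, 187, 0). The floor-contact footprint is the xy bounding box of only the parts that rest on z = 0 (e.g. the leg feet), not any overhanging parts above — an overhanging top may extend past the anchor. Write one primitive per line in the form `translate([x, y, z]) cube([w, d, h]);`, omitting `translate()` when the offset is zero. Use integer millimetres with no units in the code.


translate([486, 187, 0]) cube([3527, 987, 154]);


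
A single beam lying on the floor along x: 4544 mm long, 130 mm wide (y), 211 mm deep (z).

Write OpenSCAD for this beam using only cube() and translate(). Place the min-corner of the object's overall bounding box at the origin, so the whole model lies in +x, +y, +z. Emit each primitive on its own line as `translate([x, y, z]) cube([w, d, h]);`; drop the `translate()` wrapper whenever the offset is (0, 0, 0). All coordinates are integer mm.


cube([4544, 130, 211]);


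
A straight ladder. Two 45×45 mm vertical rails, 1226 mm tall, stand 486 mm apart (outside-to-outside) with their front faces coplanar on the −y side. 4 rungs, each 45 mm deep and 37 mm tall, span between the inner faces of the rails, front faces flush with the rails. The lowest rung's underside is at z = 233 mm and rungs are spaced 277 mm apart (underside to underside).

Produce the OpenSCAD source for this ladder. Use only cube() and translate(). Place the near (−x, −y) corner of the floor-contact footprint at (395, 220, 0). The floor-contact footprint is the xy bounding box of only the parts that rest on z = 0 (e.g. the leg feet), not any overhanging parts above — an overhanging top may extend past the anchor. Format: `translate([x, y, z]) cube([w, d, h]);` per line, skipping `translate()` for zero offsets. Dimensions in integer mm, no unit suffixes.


translate([395, 220, 0]) cube([45, 45, 1226]);
translate([836, 220, 0]) cube([45, 45, 1226]);
translate([440, 220, 233]) cube([396, 45, 37]);
translate([440, 220, 510]) cube([396, 45, 37]);
translate([440, 220, 787]) cube([396, 45, 37]);
translate([440, 220, 1064]) cube([396, 45, 37]);


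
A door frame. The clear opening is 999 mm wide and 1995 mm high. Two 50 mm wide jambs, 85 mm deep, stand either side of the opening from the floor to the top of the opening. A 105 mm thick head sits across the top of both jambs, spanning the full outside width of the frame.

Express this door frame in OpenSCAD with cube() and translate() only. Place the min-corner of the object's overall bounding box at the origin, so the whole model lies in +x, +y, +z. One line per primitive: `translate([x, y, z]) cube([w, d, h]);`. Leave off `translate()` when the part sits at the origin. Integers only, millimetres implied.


cube([50, 85, 1995]);
translate([1049, 0, 0]) cube([50, 85, 1995]);
translate([0, 0, 1995]) cube([1099, 85, 105]);


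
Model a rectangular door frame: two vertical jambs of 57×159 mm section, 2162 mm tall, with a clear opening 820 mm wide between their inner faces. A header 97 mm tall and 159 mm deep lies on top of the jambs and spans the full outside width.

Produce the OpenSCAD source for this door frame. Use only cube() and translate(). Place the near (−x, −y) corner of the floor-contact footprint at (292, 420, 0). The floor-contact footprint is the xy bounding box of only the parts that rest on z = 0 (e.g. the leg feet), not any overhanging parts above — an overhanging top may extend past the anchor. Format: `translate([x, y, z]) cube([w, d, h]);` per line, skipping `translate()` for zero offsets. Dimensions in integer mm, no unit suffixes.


translate([292, 420, 0]) cube([57, 159, 2162]);
translate([1169, 420, 0]) cube([57, 159, 2162]);
translate([292, 420, 2162]) cube([934, 159, 97]);


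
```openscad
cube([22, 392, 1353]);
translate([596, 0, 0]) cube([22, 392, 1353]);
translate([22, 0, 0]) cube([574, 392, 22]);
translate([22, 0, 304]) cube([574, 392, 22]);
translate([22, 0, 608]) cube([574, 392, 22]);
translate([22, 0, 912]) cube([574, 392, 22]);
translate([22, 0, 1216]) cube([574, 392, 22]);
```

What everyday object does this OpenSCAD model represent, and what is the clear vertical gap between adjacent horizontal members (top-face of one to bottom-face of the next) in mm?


A bookshelf. The clear shelf gap is 282 mm.

Two tall side panels with 5 horizontal boards between them — a bookshelf. The first two shelf undersides are at z = 0 and z = 304; with shelf thickness 22, the clear gap is 304 − 0 − 22 = 282 mm.


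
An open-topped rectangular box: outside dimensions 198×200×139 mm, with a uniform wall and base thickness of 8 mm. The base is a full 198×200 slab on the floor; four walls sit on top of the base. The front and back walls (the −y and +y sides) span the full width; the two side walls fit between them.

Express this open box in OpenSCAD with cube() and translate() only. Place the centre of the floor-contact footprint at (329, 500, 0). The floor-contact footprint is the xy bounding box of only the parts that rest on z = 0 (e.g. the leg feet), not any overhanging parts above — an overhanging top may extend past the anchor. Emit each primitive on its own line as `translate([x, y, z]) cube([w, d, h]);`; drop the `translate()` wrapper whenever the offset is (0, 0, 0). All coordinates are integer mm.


translate([230, 400, 0]) cube([198, 200, 8]);
translate([230, 400, 8]) cube([198, 8, 131]);
translate([230, 592, 8]) cube([198, 8, 131]);
translate([230, 408, 8]) cube([8, 184, 131]);
translate([420, 408, 8]) cube([8, 184, 131]);


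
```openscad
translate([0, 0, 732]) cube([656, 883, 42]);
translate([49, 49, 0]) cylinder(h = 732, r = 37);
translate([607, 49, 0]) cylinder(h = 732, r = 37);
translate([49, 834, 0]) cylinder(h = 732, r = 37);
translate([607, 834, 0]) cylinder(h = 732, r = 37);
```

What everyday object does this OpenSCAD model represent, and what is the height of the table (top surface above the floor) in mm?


A table. The table height is 774 mm.

A 656×883×42 slab sits at z = 732 on four Ø74 mm round legs — a table. The top surface is at 732 + 42 = 774 mm.


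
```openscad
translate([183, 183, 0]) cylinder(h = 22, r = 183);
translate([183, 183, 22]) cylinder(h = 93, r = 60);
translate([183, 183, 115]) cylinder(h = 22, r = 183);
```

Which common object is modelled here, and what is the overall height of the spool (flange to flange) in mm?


A spool. The overall height is 137 mm.

Three coaxial cylinders, large–small–large — a spool. Two 22 mm flanges and a 93 mm core give 22 + 93 + 22 = 137 mm.


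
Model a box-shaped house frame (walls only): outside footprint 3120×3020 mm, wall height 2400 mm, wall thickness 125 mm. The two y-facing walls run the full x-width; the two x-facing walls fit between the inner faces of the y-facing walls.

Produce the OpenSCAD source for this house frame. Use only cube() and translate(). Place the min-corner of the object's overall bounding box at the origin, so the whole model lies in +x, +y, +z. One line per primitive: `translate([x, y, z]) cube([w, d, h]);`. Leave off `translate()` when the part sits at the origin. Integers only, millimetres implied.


cube([3120, 125, 2400]);
translate([0, 2895, 0]) cube([3120, 125, 2400]);
translate([0, 125, 0]) cube([125, 2770, 2400]);
translate([2995, 125, 0]) cube([125, 2770, 2400]);


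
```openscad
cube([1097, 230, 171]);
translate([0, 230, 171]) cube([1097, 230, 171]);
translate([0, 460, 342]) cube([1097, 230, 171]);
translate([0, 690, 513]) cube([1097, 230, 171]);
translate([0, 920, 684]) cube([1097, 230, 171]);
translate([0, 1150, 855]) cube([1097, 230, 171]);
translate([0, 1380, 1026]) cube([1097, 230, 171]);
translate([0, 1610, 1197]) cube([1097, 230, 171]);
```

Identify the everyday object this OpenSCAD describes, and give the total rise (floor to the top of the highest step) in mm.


A staircase. The total rise is 1368 mm.

8 identical blocks, each offset up and back from the previous — a staircase. Each step is 171 mm tall and there are 8 of them, so the total rise is 8 × 171 = 1368 mm.


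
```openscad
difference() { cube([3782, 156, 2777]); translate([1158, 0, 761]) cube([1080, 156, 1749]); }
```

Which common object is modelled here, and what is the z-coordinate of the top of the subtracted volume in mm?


A wall with a window opening. The window head height is 2510 mm.

A wall with a rectangular opening subtracted — a window. Sill at z = 761, opening 1749 mm tall, so the head is at 761 + 1749 = 2510 mm.


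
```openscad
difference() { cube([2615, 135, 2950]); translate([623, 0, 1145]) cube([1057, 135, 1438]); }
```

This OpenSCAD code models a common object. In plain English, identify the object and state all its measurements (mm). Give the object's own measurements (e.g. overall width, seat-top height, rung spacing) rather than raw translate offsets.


A wall 2615 mm long (x), 135 mm thick (y), 2950 mm tall, with a rectangular window opening cut through it. The opening is 1057 mm wide and 1438 mm tall; its sill is at z = 1145 mm and its near (−x) edge is 623 mm from the wall's −x end. The opening passes through the full wall thickness.


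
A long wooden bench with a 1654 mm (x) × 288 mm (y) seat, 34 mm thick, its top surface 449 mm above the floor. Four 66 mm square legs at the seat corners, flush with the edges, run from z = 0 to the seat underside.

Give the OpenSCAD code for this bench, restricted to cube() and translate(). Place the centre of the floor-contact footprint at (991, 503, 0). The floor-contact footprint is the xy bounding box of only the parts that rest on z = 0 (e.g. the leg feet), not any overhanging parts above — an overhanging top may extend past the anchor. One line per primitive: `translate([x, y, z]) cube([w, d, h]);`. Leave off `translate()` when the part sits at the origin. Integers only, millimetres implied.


// leg_h = 449 − 34 = 415
translate([164, 359, 415]) cube([1654, 288, 34]);
translate([164, 359, 0]) cube([66, 66, 415]);
translate([164, 581, 0]) cube([66, 66, 415]);
translate([1752, 359, 0]) cube([66, 66, 415]);
translate([1752, 581, 0]) cube([66, 66, 415]);


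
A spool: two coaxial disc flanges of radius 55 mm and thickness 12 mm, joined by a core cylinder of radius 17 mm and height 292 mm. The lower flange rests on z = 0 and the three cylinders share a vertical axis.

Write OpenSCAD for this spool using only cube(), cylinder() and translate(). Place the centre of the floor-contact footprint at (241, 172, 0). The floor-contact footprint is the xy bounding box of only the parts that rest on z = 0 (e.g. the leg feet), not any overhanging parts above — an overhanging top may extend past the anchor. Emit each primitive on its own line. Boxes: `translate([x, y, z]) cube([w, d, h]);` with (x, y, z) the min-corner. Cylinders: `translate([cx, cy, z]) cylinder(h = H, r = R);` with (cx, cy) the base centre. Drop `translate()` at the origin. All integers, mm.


translate([241, 172, 0]) cylinder(h = 12, r = 55);
translate([241, 172, 12]) cylinder(h = 292, r = 17);
translate([241, 172, 304]) cylinder(h = 12, r = 55);


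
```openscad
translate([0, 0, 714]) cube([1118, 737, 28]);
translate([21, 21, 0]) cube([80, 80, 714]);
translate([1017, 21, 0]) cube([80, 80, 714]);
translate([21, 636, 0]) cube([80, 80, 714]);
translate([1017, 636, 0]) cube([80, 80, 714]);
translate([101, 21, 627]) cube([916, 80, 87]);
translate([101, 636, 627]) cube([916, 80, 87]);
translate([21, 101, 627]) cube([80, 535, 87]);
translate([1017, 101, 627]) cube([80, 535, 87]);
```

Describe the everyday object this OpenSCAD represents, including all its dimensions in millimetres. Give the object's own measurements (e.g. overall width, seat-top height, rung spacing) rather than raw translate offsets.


A table: top 1118 mm (x) × 737 mm (y), 28 mm thick, upper face at z = 742 mm, on four 80×80 mm square legs, each inset 21 mm from the nearest pair of top edges from z = 0 to the bottom of the top. Four apron rails, 80 mm thick and 87 mm tall, run between adjacent legs with their top edges flush with the underside of the top and their outer faces flush with the legs' outer faces.


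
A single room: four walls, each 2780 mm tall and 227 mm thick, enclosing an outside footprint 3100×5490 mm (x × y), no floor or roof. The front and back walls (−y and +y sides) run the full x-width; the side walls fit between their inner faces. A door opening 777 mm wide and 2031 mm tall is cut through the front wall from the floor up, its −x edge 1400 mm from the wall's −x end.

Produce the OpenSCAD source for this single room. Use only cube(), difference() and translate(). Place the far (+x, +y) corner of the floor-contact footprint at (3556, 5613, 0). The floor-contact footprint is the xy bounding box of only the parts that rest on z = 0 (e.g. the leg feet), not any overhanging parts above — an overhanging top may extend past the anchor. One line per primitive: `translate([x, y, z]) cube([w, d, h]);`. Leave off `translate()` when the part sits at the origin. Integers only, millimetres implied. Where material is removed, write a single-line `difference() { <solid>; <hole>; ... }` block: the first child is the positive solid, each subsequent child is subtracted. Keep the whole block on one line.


difference() { translate([456, 123, 0]) cube([3100, 227, 2780]); translate([1856, 123, 0]) cube([777, 227, 2031]); }
translate([456, 5386, 0]) cube([3100, 227, 2780]);
translate([456, 350, 0]) cube([227, 5036, 2780]);
translate([3329, 350, 0]) cube([227, 5036, 2780]);


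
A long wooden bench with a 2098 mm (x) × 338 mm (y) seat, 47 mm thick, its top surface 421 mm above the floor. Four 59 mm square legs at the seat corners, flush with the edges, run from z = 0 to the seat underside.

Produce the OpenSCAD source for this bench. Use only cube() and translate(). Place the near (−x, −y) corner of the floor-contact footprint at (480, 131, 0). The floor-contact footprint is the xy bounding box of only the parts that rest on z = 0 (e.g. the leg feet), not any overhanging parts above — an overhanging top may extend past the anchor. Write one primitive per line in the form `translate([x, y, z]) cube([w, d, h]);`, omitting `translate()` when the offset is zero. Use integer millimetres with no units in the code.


translate([480, 131, 374]) cube([2098, 338, 47]);
translate([480, 131, 0]) cube([59, 59, 374]);
translate([480, 410, 0]) cube([59, 59, 374]);
translate([2519, 131, 0]) cube([59, 59, 374]);
translate([2519, 410, 0]) cube([59, 59, 374]);


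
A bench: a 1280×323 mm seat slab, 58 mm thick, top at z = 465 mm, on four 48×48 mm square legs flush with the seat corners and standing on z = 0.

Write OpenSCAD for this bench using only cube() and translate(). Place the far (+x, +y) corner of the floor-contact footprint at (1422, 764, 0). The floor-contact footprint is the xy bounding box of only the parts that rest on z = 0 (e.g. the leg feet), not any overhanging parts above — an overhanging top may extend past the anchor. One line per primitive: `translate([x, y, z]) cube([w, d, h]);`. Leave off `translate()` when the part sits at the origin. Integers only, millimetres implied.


translate([142, 441, 407]) cube([1280, 323, 58]);
translate([142, 441, 0]) cube([48, 48, 407]);
translate([142, 716, 0]) cube([48, 48, 407]);
translate([1374, 441, 0]) cube([48, 48, 407]);
translate([1374, 716, 0]) cube([48, 48, 407]);


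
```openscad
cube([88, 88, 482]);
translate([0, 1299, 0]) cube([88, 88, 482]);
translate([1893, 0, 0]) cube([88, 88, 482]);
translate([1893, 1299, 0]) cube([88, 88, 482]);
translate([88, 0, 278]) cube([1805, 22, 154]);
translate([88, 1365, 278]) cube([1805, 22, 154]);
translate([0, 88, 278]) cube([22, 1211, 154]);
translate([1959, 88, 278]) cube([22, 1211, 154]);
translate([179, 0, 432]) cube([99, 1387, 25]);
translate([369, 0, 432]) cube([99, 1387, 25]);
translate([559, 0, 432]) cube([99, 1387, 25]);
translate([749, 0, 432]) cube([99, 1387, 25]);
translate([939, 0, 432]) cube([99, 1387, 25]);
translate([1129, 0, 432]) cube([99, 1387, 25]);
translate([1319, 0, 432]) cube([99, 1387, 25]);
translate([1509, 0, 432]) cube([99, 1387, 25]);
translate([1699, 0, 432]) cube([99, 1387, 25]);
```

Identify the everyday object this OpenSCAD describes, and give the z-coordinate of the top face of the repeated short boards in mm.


A bed frame. The slat-top height is 457 mm.

Four posts, four rails, and a row of slats — a bed frame. Slats sit on the rails at z = 278 + 154 = 432; with slat thickness 25, the top is 457 mm.


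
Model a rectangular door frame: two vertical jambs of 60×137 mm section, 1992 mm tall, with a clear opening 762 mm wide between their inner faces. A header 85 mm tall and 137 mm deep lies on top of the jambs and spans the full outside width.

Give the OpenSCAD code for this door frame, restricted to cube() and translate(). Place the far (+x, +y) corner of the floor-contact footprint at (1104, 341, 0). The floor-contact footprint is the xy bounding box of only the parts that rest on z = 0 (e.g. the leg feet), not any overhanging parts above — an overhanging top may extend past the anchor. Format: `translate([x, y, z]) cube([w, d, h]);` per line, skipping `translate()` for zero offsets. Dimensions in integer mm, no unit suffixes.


translate([222, 204, 0]) cube([60, 137, 1992]);
translate([1044, 204, 0]) cube([60, 137, 1992]);
translate([222, 204, 1992]) cube([882, 137, 85]);


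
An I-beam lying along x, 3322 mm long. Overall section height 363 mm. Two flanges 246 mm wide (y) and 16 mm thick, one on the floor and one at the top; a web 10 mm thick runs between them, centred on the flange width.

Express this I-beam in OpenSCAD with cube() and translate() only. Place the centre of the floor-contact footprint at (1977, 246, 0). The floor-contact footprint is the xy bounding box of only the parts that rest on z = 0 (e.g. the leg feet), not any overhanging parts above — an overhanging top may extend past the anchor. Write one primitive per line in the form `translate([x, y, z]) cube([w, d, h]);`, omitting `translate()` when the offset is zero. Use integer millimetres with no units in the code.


translate([316, 123, 0]) cube([3322, 246, 16]);
translate([316, 241, 16]) cube([3322, 10, 331]);
translate([316, 123, 347]) cube([3322, 246, 16]);


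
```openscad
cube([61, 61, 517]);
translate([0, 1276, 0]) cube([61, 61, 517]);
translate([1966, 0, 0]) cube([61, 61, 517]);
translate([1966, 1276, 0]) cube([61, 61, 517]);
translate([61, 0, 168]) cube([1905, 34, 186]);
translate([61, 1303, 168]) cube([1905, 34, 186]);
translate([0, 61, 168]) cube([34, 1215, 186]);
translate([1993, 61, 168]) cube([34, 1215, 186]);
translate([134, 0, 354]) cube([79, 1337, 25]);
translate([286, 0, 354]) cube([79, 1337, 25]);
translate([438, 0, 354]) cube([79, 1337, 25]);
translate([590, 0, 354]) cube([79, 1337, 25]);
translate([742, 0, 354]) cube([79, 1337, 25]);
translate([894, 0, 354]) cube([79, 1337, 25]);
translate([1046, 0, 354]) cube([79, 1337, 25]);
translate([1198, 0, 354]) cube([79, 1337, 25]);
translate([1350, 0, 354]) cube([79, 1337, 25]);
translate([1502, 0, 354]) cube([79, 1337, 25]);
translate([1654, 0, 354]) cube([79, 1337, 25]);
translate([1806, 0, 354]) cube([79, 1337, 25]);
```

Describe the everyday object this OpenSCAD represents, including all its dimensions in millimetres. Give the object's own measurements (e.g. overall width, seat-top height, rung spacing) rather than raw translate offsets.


A bed frame 2027 mm long (x) by 1337 mm wide (y). Four 61×61 mm corner posts, 517 mm tall, at the corners of the footprint. Four rails of 34 mm thickness and 186 mm height run between adjacent posts with their undersides at z = 168 mm, their outer faces flush with the outside of the frame (the two x-running rails run between the posts' inner faces; the two y-running rails run between the posts' inner faces). 12 slats, each 79 mm wide (x) and 25 mm thick, lie across the top of the two x-running rails, running the full 1337 mm width of the frame in y; along x they sit between the end posts with a 73 mm gap after the −x posts and between neighbouring slats, leaving 81 mm before the +x posts.
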